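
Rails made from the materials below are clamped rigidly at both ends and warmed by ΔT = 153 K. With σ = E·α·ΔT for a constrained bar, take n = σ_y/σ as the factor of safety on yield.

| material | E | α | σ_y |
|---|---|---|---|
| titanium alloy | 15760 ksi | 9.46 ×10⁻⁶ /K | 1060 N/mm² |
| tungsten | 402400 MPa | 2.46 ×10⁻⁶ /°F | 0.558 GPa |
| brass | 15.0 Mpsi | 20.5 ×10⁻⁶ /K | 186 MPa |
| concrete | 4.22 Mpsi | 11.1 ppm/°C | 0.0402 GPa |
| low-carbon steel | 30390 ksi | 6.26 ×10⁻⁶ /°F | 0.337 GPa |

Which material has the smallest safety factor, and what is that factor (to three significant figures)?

In consistent units (E in GPa, α in ×10⁻⁶/K, σ_y in MPa):
  titanium alloy: E = 108.7, α = 9.46, σ_y = 1060 → σ = 157 MPa, n = 6.74
  tungsten: E = 402.4, α = 4.43, σ_y = 558.0 → σ = 273 MPa, n = 2.05
  brass: E = 103.4, α = 20.5, σ_y = 186.0 → σ = 324 MPa, n = 0.573
  concrete: E = 29.10, α = 11.1, σ_y = 40.20 → σ = 49.4 MPa, n = 0.814
  low-carbon steel: E = 209.5, α = 11.3, σ_y = 337.0 → σ = 361 MPa, n = 0.933
The minimum is brass at n = 0.573.

brass, n = 0.573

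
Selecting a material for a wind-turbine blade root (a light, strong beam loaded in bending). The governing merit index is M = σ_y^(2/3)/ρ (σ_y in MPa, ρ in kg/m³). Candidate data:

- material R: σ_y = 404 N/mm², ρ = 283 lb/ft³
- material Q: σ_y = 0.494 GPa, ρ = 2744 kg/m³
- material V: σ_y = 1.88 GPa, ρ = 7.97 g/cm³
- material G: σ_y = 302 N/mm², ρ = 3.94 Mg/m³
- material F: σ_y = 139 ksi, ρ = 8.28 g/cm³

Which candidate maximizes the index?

Putting every candidate on a common basis:
  material R: σ_y = 404.0 MPa, ρ = 4533 kg/m³
  material Q: σ_y = 494.0 MPa, ρ = 2744 kg/m³
  material V: σ_y = 1880 MPa, ρ = 7970 kg/m³
  material G: σ_y = 302.0 MPa, ρ = 3940 kg/m³
  material F: σ_y = 958.4 MPa, ρ = 8280 kg/m³
  material Q: M = 22.8×10⁻³
  material V: M = 19.1×10⁻³
  material R: M = 12.1×10⁻³
  material F: M = 11.7×10⁻³
  material G: M = 11.4×10⁻³
The maximum is for material Q.

material Q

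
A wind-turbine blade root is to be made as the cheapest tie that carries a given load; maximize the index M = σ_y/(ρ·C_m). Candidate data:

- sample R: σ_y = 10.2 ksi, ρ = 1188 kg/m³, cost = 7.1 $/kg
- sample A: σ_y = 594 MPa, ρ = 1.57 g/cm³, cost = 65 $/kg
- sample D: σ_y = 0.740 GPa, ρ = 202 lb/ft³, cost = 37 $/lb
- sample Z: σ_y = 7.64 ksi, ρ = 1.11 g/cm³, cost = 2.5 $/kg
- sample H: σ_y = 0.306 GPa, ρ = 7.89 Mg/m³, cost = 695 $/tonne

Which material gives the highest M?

Putting every candidate on a common basis:
  sample R: σ_y = 70.33 MPa, ρ = 1188 kg/m³, cost = 7.100 $/kg
  sample A: σ_y = 594.0 MPa, ρ = 1570 kg/m³, cost = 65.00 $/kg
  sample D: σ_y = 740.0 MPa, ρ = 3236 kg/m³, cost = 81.57 $/kg
  sample Z: σ_y = 52.68 MPa, ρ = 1110 kg/m³, cost = 2.500 $/kg
  sample H: σ_y = 306.0 MPa, ρ = 7890 kg/m³, cost = 0.6950 $/kg
  sample H: M = 55.8 kN·m per $
  sample Z: M = 19.0 kN·m per $
  sample R: M = 8.34 kN·m per $
  sample A: M = 5.82 kN·m per $
  sample D: M = 2.80 kN·m per $
Highest index: sample H.

sample H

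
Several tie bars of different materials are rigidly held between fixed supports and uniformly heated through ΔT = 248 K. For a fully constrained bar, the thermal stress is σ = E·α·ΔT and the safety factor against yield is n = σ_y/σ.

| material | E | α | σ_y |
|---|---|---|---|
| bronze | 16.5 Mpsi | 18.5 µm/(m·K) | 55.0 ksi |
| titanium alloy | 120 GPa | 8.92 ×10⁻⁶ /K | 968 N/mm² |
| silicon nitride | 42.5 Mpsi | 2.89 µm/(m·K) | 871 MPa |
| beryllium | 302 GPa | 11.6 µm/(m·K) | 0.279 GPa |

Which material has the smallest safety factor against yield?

In consistent units (E in GPa, α in ×10⁻⁶/K, σ_y in MPa):
  bronze: E = 113.8, α = 18.5, σ_y = 379.2 → σ = 522 MPa, n = 0.727
  titanium alloy: E = 120.0, α = 8.92, σ_y = 968.0 → σ = 265 MPa, n = 3.65
  silicon nitride: E = 293.0, α = 2.89, σ_y = 871.0 → σ = 210 MPa, n = 4.15
  beryllium: E = 302.0, α = 11.6, σ_y = 279.0 → σ = 869 MPa, n = 0.321
Smallest n: beryllium with n = 0.321.

beryllium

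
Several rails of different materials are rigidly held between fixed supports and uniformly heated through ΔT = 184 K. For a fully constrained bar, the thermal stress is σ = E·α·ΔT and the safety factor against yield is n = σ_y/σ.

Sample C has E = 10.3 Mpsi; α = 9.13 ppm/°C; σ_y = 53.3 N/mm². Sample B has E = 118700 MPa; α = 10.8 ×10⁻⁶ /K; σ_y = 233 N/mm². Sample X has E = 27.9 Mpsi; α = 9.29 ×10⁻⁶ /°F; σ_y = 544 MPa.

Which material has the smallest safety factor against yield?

sample C

In consistent units (E in GPa, α in ×10⁻⁶/K, σ_y in MPa):
  sample C: E = 71.02, α = 9.13, σ_y = 53.30 → σ = 119 MPa, n = 0.447
  sample B: E = 118.7, α = 10.8, σ_y = 233.0 → σ = 236 MPa, n = 0.988
  sample X: E = 192.4, α = 16.7, σ_y = 544.0 → σ = 592 MPa, n = 0.919
Smallest n: sample C with n = 0.447.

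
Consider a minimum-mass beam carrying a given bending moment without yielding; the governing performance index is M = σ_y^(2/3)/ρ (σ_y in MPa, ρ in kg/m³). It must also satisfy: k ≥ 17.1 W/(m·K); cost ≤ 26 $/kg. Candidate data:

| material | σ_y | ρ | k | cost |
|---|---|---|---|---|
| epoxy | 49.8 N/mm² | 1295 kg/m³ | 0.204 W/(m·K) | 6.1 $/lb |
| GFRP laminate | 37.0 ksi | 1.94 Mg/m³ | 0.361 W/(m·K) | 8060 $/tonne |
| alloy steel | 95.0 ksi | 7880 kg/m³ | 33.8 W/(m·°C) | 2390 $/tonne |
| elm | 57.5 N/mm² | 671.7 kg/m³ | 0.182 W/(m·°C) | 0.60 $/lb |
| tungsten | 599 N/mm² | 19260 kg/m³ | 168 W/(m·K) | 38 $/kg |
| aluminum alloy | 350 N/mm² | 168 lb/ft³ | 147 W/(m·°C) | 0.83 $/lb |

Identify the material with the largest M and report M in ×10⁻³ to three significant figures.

aluminum alloy, M = 18.5×10⁻³

Screen on constraints: k ≥ 17.1 W/(m·K); cost ≤ 26 $/kg. Survivors: alloy steel, aluminum alloy.
Convert each candidate to consistent units, then evaluate M:
  alloy steel: σ_y = 655.0 MPa, ρ = 7880 kg/m³
  aluminum alloy: σ_y = 350.0 MPa, ρ = 2691 kg/m³
  aluminum alloy: M = 18.5×10⁻³
  alloy steel: M = 9.57×10⁻³
Highest index: aluminum alloy.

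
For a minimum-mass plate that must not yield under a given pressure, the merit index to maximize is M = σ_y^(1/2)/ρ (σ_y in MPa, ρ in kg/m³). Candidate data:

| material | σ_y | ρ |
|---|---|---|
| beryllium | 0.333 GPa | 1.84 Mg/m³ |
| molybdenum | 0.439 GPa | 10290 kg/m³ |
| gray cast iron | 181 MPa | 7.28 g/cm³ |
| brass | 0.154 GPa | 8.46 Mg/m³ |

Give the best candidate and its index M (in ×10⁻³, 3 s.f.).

beryllium, M = 9.92×10⁻³

Putting every candidate on a common basis:
  beryllium: σ_y = 333.0 MPa, ρ = 1840 kg/m³
  molybdenum: σ_y = 439.0 MPa, ρ = 10290 kg/m³
  gray cast iron: σ_y = 181.0 MPa, ρ = 7280 kg/m³
  brass: σ_y = 154.0 MPa, ρ = 8460 kg/m³
  beryllium: M = 9.92×10⁻³
  molybdenum: M = 2.04×10⁻³
  gray cast iron: M = 1.85×10⁻³
  brass: M = 1.47×10⁻³
Highest index: beryllium.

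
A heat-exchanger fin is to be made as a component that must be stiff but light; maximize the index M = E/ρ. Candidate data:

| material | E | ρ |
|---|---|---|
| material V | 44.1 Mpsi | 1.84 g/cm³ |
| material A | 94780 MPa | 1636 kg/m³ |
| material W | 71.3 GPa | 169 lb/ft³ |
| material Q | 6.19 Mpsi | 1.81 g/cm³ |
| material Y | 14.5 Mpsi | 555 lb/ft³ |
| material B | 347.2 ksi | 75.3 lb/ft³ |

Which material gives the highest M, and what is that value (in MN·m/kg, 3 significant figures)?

material V, M = 165 MN·m/kg

Putting every candidate on a common basis:
  material V: E = 304.1 GPa, ρ = 1840 kg/m³
  material A: E = 94.78 GPa, ρ = 1636 kg/m³
  material W: E = 71.30 GPa, ρ = 2707 kg/m³
  material Q: E = 42.68 GPa, ρ = 1810 kg/m³
  material Y: E = 99.97 GPa, ρ = 8890 kg/m³
  material B: E = 2.394 GPa, ρ = 1206 kg/m³
  material V: M = 165 MN·m/kg
  material A: M = 57.9 MN·m/kg
  material W: M = 26.3 MN·m/kg
  material Q: M = 23.6 MN·m/kg
  material Y: M = 11.2 MN·m/kg
  material B: M = 1.98 MN·m/kg
Highest index: material V.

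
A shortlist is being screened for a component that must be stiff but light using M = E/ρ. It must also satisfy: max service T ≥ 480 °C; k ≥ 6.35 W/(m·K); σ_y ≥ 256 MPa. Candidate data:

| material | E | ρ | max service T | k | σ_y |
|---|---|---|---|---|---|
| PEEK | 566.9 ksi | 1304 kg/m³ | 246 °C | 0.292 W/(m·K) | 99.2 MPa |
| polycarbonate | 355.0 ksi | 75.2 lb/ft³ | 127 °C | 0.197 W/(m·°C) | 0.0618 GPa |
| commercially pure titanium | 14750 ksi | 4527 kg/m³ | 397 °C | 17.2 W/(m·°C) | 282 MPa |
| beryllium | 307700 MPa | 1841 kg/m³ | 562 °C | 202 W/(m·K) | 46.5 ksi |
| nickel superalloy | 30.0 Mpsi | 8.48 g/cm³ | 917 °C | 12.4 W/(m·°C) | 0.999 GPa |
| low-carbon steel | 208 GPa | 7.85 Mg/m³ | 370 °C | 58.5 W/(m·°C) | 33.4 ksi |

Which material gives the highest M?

beryllium

Screen on constraints: max service T ≥ 480 °C; k ≥ 6.35 W/(m·K); σ_y ≥ 256 MPa. Survivors: beryllium, nickel superalloy.
Convert each candidate to consistent units, then evaluate M:
  beryllium: E = 307.7 GPa, ρ = 1841 kg/m³
  nickel superalloy: E = 206.8 GPa, ρ = 8480 kg/m³
  beryllium: M = 167 MN·m/kg
  nickel superalloy: M = 24.4 MN·m/kg
Highest index: beryllium.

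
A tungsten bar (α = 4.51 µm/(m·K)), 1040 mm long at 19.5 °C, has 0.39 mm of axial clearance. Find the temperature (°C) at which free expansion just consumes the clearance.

α·L₀·ΔT = 0.39 mm ⇒ ΔT = 0.39 / (4.51×10⁻⁶ × 1040.0) = 83.15 K.
T = 19.5 + 83.15 = 102.6 °C.

103 °C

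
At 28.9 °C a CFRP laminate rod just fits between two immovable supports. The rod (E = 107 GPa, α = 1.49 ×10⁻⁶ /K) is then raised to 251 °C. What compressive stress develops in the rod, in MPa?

ΔT = 222.1 K. Constrained thermal stress σ = E·α·ΔT = 107.0×10³ MPa × 1.49×10⁻⁶ × 222.1 = 35.4 MPa (compressive).

35.4 MPa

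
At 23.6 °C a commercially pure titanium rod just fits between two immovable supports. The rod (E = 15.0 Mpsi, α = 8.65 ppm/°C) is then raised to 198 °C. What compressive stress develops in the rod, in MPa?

E = 15.0 Mpsi = 103.4 GPa.
ΔT = 174.4 K. Constrained thermal stress σ = E·α·ΔT = 103.4×10³ MPa × 8.65×10⁻⁶ × 174.4 = 156 MPa (compressive).

156 MPa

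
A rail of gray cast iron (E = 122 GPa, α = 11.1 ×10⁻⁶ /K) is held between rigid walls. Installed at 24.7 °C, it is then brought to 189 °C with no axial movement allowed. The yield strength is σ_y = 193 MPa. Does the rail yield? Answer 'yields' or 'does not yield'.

yields

ΔT = 164.3 K. Constrained thermal stress σ = E·α·ΔT = 122.0×10³ MPa × 11.1×10⁻⁶ × 164.3 = 222 MPa (compressive).
Compare to σ_y = 193 MPa: σ ≥ σ_y, so it yields.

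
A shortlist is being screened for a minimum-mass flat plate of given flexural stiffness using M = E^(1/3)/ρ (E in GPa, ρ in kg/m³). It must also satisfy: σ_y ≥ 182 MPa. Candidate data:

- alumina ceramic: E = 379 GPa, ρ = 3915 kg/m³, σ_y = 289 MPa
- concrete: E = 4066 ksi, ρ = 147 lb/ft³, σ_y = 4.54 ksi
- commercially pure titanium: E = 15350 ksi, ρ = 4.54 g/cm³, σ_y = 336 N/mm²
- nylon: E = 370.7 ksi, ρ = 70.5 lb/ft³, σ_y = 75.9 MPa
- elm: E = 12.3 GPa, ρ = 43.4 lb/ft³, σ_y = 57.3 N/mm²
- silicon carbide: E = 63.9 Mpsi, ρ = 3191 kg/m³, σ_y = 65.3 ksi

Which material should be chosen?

silicon carbide

Screen on constraints: σ_y ≥ 182 MPa. Survivors: alumina ceramic, commercially pure titanium, silicon carbide.
In SI units:
  alumina ceramic: E = 379.0 GPa, ρ = 3915 kg/m³
  commercially pure titanium: E = 105.8 GPa, ρ = 4540 kg/m³
  silicon carbide: E = 440.6 GPa, ρ = 3191 kg/m³
  silicon carbide: M = 2.38×10⁻³
  alumina ceramic: M = 1.85×10⁻³
  commercially pure titanium: M = 1.04×10⁻³
The maximum is for silicon carbide.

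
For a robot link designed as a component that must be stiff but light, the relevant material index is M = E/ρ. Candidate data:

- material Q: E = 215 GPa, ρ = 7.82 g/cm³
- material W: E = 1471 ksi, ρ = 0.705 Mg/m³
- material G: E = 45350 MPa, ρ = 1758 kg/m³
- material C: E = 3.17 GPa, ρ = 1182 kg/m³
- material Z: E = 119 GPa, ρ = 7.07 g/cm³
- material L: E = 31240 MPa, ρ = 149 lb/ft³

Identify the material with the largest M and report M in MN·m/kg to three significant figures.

material Q, M = 27.5 MN·m/kg

Putting every candidate on a common basis:
  material Q: E = 215.0 GPa, ρ = 7820 kg/m³
  material W: E = 10.14 GPa, ρ = 705.0 kg/m³
  material G: E = 45.35 GPa, ρ = 1758 kg/m³
  material C: E = 3.170 GPa, ρ = 1182 kg/m³
  material Z: E = 119.0 GPa, ρ = 7070 kg/m³
  material L: E = 31.24 GPa, ρ = 2387 kg/m³
  material Q: M = 27.5 MN·m/kg
  material G: M = 25.8 MN·m/kg
  material Z: M = 16.8 MN·m/kg
  material W: M = 14.4 MN·m/kg
  material L: M = 13.1 MN·m/kg
  material C: M = 2.68 MN·m/kg
Highest index: material Q.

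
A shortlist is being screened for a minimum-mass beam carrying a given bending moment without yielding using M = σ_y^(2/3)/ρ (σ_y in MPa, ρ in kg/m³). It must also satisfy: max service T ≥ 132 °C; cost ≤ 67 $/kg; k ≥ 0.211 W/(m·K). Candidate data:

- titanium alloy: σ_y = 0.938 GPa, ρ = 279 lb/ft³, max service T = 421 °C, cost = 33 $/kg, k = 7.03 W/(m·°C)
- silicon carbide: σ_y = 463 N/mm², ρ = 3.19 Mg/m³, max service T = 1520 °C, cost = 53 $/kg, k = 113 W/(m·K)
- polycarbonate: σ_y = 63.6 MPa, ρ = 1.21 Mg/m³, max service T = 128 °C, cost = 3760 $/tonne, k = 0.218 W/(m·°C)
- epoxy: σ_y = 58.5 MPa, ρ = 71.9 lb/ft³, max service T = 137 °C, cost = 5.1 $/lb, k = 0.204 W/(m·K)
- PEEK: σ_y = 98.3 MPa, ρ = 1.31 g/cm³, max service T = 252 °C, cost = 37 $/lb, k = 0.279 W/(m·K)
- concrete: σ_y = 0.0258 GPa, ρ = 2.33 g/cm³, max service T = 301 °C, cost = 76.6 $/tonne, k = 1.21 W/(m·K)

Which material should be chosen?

titanium alloy

Screen on constraints: max service T ≥ 132 °C; cost ≤ 67 $/kg; k ≥ 0.211 W/(m·K). Survivors: titanium alloy, silicon carbide, concrete.
Convert each candidate to consistent units, then evaluate M:
  titanium alloy: σ_y = 938.0 MPa, ρ = 4469 kg/m³
  silicon carbide: σ_y = 463.0 MPa, ρ = 3190 kg/m³
  concrete: σ_y = 25.80 MPa, ρ = 2330 kg/m³
  titanium alloy: M = 21.4×10⁻³
  silicon carbide: M = 18.8×10⁻³
  concrete: M = 3.75×10⁻³
Titanium alloy has the largest M.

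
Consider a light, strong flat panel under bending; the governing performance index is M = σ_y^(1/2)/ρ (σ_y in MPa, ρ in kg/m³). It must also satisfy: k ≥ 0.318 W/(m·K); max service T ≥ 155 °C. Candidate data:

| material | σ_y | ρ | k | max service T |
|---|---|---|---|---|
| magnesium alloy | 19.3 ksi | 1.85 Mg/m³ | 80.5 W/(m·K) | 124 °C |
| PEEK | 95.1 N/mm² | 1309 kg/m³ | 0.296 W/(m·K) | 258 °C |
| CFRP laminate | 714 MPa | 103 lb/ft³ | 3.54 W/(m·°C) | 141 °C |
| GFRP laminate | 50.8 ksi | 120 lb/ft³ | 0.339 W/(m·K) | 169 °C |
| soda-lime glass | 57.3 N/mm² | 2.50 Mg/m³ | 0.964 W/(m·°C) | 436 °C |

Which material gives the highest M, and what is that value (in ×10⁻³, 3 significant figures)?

Screen on constraints: k ≥ 0.318 W/(m·K); max service T ≥ 155 °C. Survivors: GFRP laminate, soda-lime glass.
After converting to SI:
  GFRP laminate: σ_y = 350.3 MPa, ρ = 1922 kg/m³
  soda-lime glass: σ_y = 57.30 MPa, ρ = 2500 kg/m³
  GFRP laminate: M = 9.74×10⁻³
  soda-lime glass: M = 3.03×10⁻³
GFRP laminate ranks first.

GFRP laminate, M = 9.74×10⁻³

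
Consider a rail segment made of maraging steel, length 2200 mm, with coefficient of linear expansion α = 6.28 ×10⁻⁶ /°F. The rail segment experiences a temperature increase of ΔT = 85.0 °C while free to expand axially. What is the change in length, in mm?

Convert α: 6.28×10⁻⁶/°F × (9/5) = 11.3×10⁻⁶/K.
ΔL = α·L₀·ΔT = 11.3×10⁻⁶ × 2200 mm × 85.00 K = 2.11 mm.

2.11 mm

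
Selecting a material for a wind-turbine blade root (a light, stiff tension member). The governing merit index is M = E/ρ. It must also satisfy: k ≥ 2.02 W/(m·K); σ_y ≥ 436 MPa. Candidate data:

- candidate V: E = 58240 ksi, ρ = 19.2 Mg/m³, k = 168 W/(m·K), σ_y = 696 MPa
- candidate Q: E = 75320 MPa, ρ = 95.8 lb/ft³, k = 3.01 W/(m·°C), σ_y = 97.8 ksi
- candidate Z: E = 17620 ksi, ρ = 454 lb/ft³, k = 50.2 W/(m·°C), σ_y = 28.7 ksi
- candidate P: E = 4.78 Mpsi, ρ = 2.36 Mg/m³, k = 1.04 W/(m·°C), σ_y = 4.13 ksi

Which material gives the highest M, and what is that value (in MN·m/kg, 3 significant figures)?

Screen on constraints: k ≥ 2.02 W/(m·K); σ_y ≥ 436 MPa. Survivors: candidate V, candidate Q.
After converting to SI:
  candidate V: E = 401.6 GPa, ρ = 19200 kg/m³
  candidate Q: E = 75.32 GPa, ρ = 1535 kg/m³
  candidate Q: M = 49.1 MN·m/kg
  candidate V: M = 20.9 MN·m/kg
Candidate Q ranks first.

candidate Q, M = 49.1 MN·m/kg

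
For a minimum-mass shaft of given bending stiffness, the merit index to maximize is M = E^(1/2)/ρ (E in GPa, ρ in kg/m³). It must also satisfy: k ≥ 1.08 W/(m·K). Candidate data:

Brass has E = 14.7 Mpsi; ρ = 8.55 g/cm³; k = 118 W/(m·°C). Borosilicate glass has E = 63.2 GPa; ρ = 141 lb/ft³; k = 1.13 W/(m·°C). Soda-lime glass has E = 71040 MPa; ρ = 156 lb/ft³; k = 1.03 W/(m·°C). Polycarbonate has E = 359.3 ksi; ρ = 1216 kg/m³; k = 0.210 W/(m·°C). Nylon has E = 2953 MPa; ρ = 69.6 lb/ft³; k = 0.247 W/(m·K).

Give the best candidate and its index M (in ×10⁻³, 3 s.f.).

Screen on constraints: k ≥ 1.08 W/(m·K). Survivors: brass, borosilicate glass.
Putting every candidate on a common basis:
  brass: E = 101.4 GPa, ρ = 8550 kg/m³
  borosilicate glass: E = 63.20 GPa, ρ = 2259 kg/m³
  borosilicate glass: M = 3.52×10⁻³
  brass: M = 1.18×10⁻³
Borosilicate glass ranks first.

borosilicate glass, M = 3.52×10⁻³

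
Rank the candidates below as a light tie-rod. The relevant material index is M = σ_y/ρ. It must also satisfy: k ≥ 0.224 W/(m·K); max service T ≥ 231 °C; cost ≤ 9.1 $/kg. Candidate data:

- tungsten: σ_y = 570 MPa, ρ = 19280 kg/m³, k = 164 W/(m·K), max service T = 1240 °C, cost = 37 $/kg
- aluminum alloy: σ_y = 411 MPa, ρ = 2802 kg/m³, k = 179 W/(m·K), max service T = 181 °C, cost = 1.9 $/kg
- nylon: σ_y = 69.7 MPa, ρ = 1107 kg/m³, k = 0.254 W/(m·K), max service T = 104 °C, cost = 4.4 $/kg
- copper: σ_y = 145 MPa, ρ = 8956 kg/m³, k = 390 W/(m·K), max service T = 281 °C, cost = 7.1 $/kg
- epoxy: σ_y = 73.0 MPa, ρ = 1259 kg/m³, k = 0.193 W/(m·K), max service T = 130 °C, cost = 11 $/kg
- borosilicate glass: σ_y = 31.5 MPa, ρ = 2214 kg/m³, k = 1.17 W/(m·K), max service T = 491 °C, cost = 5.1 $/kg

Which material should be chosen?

Screen on constraints: k ≥ 0.224 W/(m·K); max service T ≥ 231 °C; cost ≤ 9.1 $/kg. Survivors: copper, borosilicate glass.
Computing M directly (units already consistent):
  copper: M = 16.2 kN·m/kg
  borosilicate glass: M = 14.2 kN·m/kg
Copper has the largest M.

copper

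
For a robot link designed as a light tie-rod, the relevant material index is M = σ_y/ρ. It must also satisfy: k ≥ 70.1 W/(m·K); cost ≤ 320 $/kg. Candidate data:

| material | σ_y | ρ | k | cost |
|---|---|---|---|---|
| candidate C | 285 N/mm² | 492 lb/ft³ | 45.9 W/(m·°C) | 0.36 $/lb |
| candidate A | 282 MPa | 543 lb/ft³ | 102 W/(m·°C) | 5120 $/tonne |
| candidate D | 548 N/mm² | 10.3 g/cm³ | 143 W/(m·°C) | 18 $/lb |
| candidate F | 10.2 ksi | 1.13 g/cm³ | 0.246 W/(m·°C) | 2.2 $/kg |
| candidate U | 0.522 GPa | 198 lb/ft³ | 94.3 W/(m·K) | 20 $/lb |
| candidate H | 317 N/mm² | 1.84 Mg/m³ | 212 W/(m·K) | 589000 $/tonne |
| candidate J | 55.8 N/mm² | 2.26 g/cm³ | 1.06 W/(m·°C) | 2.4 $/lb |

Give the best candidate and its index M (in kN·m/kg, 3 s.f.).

Screen on constraints: k ≥ 70.1 W/(m·K); cost ≤ 320 $/kg. Survivors: candidate A, candidate D, candidate U.
Putting every candidate on a common basis:
  candidate A: σ_y = 282.0 MPa, ρ = 8698 kg/m³
  candidate D: σ_y = 548.0 MPa, ρ = 10300 kg/m³
  candidate U: σ_y = 522.0 MPa, ρ = 3172 kg/m³
  candidate U: M = 165 kN·m/kg
  candidate D: M = 53.2 kN·m/kg
  candidate A: M = 32.4 kN·m/kg
Highest index: candidate U.

candidate U, M = 165 kN·m/kg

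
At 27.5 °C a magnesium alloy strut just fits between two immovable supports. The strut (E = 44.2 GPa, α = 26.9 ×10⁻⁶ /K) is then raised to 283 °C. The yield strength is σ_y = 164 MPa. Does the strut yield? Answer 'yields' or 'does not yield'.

yields

ΔT = 255.5 K. Constrained thermal stress σ = E·α·ΔT = 44.20×10³ MPa × 26.9×10⁻⁶ × 255.5 = 304 MPa (compressive).
Compare to σ_y = 164 MPa: σ ≥ σ_y, so it yields.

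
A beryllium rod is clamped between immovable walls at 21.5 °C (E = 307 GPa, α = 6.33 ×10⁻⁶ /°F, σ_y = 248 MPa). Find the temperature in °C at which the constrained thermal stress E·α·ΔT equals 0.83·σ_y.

α = 6.33×10⁻⁶/°F × 9/5 = 11.4×10⁻⁶/K.
E·α·ΔT = 205.8 MPa ⇒ ΔT = 205.8 / (307.0×10³ × 11.4×10⁻⁶) = 58.85 K.
T = 21.5 + 58.85 = 80.35 °C.

80.3 °C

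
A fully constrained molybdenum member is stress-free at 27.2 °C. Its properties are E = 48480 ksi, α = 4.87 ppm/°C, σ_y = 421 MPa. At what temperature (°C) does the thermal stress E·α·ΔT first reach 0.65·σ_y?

195 °C

E = 48480 ksi = 334.3 GPa.
E·α·ΔT = 273.7 MPa ⇒ ΔT = 273.7 / (334.3×10³ × 4.87×10⁻⁶) = 168.1 K.
T = 27.2 + 168.1 = 195.3 °C.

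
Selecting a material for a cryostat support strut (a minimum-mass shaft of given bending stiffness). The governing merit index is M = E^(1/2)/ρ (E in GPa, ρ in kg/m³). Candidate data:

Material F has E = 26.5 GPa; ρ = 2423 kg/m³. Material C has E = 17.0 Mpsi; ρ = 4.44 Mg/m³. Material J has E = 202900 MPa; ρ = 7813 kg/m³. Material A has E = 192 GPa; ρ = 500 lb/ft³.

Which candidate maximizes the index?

Convert each candidate to consistent units, then evaluate M:
  material F: E = 26.50 GPa, ρ = 2423 kg/m³
  material C: E = 117.2 GPa, ρ = 4440 kg/m³
  material J: E = 202.9 GPa, ρ = 7813 kg/m³
  material A: E = 192.0 GPa, ρ = 8009 kg/m³
  material C: M = 2.44×10⁻³
  material F: M = 2.12×10⁻³
  material J: M = 1.82×10⁻³
  material A: M = 1.73×10⁻³
Material C has the largest M.

material C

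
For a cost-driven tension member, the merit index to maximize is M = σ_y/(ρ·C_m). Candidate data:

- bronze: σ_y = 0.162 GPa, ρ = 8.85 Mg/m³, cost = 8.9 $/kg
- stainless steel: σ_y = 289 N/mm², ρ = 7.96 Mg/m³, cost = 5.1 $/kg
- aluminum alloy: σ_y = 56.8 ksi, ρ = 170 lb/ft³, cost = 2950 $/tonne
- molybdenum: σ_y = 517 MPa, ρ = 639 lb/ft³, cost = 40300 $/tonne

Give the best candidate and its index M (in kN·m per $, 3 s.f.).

aluminum alloy, M = 48.8 kN·m per $

Convert each candidate to consistent units, then evaluate M:
  bronze: σ_y = 162.0 MPa, ρ = 8850 kg/m³, cost = 8.900 $/kg
  stainless steel: σ_y = 289.0 MPa, ρ = 7960 kg/m³, cost = 5.100 $/kg
  aluminum alloy: σ_y = 391.6 MPa, ρ = 2723 kg/m³, cost = 2.950 $/kg
  molybdenum: σ_y = 517.0 MPa, ρ = 10240 kg/m³, cost = 40.30 $/kg
  aluminum alloy: M = 48.8 kN·m per $
  stainless steel: M = 7.12 kN·m per $
  bronze: M = 2.06 kN·m per $
  molybdenum: M = 1.25 kN·m per $
The maximum is for aluminum alloy.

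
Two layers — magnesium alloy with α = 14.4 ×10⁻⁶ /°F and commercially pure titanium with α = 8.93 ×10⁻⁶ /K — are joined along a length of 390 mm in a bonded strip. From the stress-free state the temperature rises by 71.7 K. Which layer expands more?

magnesium alloy

magnesium alloy: α = 14.4×10⁻⁶/°F × 9/5 = 25.9×10⁻⁶/K.
α(magnesium alloy) = 25.9×10⁻⁶/K vs α(commercially pure titanium) = 8.93×10⁻⁶/K.
Higher α expands more for the same ΔT: magnesium alloy.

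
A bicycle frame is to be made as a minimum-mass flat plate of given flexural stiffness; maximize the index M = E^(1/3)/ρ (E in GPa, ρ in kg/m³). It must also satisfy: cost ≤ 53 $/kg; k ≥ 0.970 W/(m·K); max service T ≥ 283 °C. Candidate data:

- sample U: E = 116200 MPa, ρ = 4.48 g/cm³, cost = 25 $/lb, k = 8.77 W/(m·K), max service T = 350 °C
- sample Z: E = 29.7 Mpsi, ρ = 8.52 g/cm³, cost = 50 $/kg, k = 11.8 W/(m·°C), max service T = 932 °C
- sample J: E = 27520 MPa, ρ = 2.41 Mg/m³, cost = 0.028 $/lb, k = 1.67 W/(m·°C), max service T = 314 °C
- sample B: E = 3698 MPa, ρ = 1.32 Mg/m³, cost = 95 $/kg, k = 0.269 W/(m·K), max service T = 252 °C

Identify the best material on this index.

sample J

Screen on constraints: cost ≤ 53 $/kg; k ≥ 0.970 W/(m·K); max service T ≥ 283 °C. Survivors: sample Z, sample J.
Convert each candidate to consistent units, then evaluate M:
  sample Z: E = 204.8 GPa, ρ = 8520 kg/m³
  sample J: E = 27.52 GPa, ρ = 2410 kg/m³
  sample J: M = 1.25×10⁻³
  sample Z: M = 0.692×10⁻³
Highest index: sample J.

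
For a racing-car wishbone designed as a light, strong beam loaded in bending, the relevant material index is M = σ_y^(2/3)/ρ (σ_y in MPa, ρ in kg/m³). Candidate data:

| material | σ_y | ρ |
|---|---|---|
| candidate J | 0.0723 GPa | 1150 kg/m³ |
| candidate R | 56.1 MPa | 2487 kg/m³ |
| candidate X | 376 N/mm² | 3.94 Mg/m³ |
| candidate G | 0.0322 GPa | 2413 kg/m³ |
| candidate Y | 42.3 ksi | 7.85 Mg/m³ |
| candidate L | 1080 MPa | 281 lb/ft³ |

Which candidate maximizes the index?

candidate L

Putting every candidate on a common basis:
  candidate J: σ_y = 72.30 MPa, ρ = 1150 kg/m³
  candidate R: σ_y = 56.10 MPa, ρ = 2487 kg/m³
  candidate X: σ_y = 376.0 MPa, ρ = 3940 kg/m³
  candidate G: σ_y = 32.20 MPa, ρ = 2413 kg/m³
  candidate Y: σ_y = 291.6 MPa, ρ = 7850 kg/m³
  candidate L: σ_y = 1080 MPa, ρ = 4501 kg/m³
  candidate L: M = 23.4×10⁻³
  candidate J: M = 15.1×10⁻³
  candidate X: M = 13.2×10⁻³
  candidate R: M = 5.89×10⁻³
  candidate Y: M = 5.60×10⁻³
  candidate G: M = 4.19×10⁻³
Candidate L ranks first.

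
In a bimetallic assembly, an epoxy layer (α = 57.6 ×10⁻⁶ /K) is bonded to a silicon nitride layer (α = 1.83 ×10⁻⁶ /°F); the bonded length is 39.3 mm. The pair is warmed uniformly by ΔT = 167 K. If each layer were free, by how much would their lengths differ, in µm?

silicon nitride: α = 1.83×10⁻⁶/°F × 9/5 = 3.29×10⁻⁶/K.
Δα = |57.6 − 3.29|×10⁻⁶/K = 54.3×10⁻⁶/K.
ΔL_mismatch = Δα·L·ΔT = 54.3×10⁻⁶ × 39.3 mm × 167.0 K = 356 µm.

356 µm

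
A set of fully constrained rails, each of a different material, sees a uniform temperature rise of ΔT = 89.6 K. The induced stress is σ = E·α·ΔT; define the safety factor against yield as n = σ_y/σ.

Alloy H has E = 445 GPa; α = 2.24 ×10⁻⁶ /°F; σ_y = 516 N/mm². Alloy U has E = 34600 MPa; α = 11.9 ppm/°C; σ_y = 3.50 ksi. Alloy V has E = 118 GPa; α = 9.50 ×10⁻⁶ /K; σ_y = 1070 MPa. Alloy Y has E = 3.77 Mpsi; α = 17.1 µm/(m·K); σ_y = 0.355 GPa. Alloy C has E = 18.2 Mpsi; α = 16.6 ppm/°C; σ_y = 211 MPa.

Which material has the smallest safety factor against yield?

Per material, after unit conversion:
  alloy H: E = 445.0, α = 4.03, σ_y = 516.0 → σ = 161 MPa, n = 3.21
  alloy U: E = 34.60, α = 11.9, σ_y = 24.13 → σ = 36.9 MPa, n = 0.654
  alloy V: E = 118.0, α = 9.50, σ_y = 1070 → σ = 100 MPa, n = 10.7
  alloy Y: E = 25.99, α = 17.1, σ_y = 355.0 → σ = 39.8 MPa, n = 8.91
  alloy C: E = 125.5, α = 16.6, σ_y = 211.0 → σ = 187 MPa, n = 1.13
Alloy U has the lowest safety factor, n = 0.654.

alloy U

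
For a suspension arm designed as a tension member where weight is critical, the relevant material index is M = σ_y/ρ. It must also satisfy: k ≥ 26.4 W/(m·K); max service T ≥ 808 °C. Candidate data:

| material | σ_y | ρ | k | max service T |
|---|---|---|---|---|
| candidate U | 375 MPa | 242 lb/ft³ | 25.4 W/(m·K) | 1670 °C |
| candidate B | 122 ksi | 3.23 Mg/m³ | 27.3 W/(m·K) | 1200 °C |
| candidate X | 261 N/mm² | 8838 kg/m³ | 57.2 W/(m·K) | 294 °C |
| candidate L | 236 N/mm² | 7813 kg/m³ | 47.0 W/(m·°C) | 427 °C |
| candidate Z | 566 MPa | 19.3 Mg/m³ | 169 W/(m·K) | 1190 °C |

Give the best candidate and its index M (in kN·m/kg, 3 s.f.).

Screen on constraints: k ≥ 26.4 W/(m·K); max service T ≥ 808 °C. Survivors: candidate B, candidate Z.
Putting every candidate on a common basis:
  candidate B: σ_y = 841.2 MPa, ρ = 3230 kg/m³
  candidate Z: σ_y = 566.0 MPa, ρ = 19300 kg/m³
  candidate B: M = 260 kN·m/kg
  candidate Z: M = 29.3 kN·m/kg
The maximum is for candidate B.

candidate B, M = 260 kN·m/kg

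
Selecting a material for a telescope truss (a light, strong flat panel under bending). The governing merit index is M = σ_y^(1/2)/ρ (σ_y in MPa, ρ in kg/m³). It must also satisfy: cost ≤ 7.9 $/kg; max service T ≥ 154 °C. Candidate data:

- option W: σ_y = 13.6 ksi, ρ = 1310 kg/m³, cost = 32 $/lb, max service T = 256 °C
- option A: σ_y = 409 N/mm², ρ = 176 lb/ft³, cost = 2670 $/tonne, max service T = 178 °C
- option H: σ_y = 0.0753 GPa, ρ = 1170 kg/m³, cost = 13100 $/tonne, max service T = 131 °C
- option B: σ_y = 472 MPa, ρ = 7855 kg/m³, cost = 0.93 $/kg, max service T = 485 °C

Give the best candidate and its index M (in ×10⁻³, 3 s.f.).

Screen on constraints: cost ≤ 7.9 $/kg; max service T ≥ 154 °C. Survivors: option A, option B.
Convert each candidate to consistent units, then evaluate M:
  option A: σ_y = 409.0 MPa, ρ = 2819 kg/m³
  option B: σ_y = 472.0 MPa, ρ = 7855 kg/m³
  option A: M = 7.17×10⁻³
  option B: M = 2.77×10⁻³
Option A ranks first.

option A, M = 7.17×10⁻³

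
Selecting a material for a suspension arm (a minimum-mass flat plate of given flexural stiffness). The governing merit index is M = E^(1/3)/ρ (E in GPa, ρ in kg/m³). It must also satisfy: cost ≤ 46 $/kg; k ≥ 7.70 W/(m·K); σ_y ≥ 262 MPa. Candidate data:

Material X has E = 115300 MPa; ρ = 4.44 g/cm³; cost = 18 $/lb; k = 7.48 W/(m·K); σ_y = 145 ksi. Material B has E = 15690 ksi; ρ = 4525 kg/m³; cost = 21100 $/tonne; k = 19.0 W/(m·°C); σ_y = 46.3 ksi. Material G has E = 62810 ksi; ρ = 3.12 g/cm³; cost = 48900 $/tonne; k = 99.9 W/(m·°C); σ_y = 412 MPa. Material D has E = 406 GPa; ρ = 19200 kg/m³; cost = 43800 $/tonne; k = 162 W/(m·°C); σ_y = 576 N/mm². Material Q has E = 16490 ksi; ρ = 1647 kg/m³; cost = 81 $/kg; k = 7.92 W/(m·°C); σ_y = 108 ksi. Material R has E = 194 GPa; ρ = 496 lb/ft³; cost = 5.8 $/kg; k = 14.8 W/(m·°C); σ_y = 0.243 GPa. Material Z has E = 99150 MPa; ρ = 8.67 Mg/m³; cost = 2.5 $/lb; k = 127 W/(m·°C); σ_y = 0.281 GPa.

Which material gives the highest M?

Screen on constraints: cost ≤ 46 $/kg; k ≥ 7.70 W/(m·K); σ_y ≥ 262 MPa. Survivors: material B, material D, material Z.
Putting every candidate on a common basis:
  material B: E = 108.2 GPa, ρ = 4525 kg/m³
  material D: E = 406.0 GPa, ρ = 19200 kg/m³
  material Z: E = 99.15 GPa, ρ = 8670 kg/m³
  material B: M = 1.05×10⁻³
  material Z: M = 0.534×10⁻³
  material D: M = 0.386×10⁻³
The maximum is for material B.

material B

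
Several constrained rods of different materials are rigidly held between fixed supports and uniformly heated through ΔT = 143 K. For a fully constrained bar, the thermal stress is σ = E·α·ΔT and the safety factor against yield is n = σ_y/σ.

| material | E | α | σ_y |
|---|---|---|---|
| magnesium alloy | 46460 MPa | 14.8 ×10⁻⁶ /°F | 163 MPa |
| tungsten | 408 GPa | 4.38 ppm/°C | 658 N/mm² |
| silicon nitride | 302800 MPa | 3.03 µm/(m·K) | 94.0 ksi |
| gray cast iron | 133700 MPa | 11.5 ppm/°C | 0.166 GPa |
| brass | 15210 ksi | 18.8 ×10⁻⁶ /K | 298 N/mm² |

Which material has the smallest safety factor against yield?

gray cast iron

With everything in SI (GPa, ×10⁻⁶/K, MPa):
  magnesium alloy: E = 46.46, α = 26.6, σ_y = 163.0 → σ = 177 MPa, n = 0.921
  tungsten: E = 408.0, α = 4.38, σ_y = 658.0 → σ = 256 MPa, n = 2.57
  silicon nitride: E = 302.8, α = 3.03, σ_y = 648.1 → σ = 131 MPa, n = 4.94
  gray cast iron: E = 133.7, α = 11.5, σ_y = 166.0 → σ = 220 MPa, n = 0.755
  brass: E = 104.9, α = 18.8, σ_y = 298.0 → σ = 282 MPa, n = 1.06
Smallest n: gray cast iron with n = 0.755.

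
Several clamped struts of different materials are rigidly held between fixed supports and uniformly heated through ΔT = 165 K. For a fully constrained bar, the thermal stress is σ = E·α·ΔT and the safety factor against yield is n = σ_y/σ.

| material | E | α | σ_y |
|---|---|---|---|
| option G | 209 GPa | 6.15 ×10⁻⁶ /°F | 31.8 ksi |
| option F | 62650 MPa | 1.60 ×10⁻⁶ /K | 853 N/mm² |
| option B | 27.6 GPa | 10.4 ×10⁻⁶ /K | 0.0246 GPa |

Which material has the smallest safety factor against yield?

option B

In consistent units (E in GPa, α in ×10⁻⁶/K, σ_y in MPa):
  option G: E = 209.0, α = 11.1, σ_y = 219.3 → σ = 382 MPa, n = 0.574
  option F: E = 62.65, α = 1.60, σ_y = 853.0 → σ = 16.5 MPa, n = 51.6
  option B: E = 27.60, α = 10.4, σ_y = 24.60 → σ = 47.4 MPa, n = 0.519
The minimum is option B at n = 0.519.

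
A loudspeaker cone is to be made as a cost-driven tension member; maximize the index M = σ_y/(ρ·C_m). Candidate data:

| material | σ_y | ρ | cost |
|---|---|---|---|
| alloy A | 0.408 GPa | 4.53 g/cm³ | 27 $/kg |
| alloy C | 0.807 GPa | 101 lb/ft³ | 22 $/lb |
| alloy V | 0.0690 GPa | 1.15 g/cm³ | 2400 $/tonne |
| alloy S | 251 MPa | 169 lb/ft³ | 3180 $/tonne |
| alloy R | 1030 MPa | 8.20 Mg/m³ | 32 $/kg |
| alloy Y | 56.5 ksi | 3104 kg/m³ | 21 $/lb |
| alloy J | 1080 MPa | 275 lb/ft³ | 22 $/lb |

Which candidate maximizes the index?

Putting every candidate on a common basis:
  alloy A: σ_y = 408.0 MPa, ρ = 4530 kg/m³, cost = 27.00 $/kg
  alloy C: σ_y = 807.0 MPa, ρ = 1618 kg/m³, cost = 48.50 $/kg
  alloy V: σ_y = 69.00 MPa, ρ = 1150 kg/m³, cost = 2.400 $/kg
  alloy S: σ_y = 251.0 MPa, ρ = 2707 kg/m³, cost = 3.180 $/kg
  alloy R: σ_y = 1030 MPa, ρ = 8200 kg/m³, cost = 32.00 $/kg
  alloy Y: σ_y = 389.6 MPa, ρ = 3104 kg/m³, cost = 46.30 $/kg
  alloy J: σ_y = 1080 MPa, ρ = 4405 kg/m³, cost = 48.50 $/kg
  alloy S: M = 29.2 kN·m per $
  alloy V: M = 25.0 kN·m per $
  alloy C: M = 10.3 kN·m per $
  alloy J: M = 5.05 kN·m per $
  alloy R: M = 3.93 kN·m per $
  alloy A: M = 3.34 kN·m per $
  alloy Y: M = 2.71 kN·m per $
The maximum is for alloy S.

alloy S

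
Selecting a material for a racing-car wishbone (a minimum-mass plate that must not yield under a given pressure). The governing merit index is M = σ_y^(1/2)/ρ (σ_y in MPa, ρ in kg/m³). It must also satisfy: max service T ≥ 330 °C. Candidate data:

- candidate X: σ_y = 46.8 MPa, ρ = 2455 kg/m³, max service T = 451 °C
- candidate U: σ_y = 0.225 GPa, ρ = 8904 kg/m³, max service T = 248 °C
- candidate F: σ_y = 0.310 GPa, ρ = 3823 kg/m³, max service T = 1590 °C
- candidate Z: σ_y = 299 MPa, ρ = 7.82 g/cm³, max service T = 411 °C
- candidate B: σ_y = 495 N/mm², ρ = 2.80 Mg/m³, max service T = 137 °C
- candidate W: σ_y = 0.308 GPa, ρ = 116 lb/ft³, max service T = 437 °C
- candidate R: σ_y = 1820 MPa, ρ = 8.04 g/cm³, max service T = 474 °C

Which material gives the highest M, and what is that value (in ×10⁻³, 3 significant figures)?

Screen on constraints: max service T ≥ 330 °C. Survivors: candidate X, candidate F, candidate Z, candidate W, candidate R.
Normalizing units and computing the index:
  candidate X: σ_y = 46.80 MPa, ρ = 2455 kg/m³
  candidate F: σ_y = 310.0 MPa, ρ = 3823 kg/m³
  candidate Z: σ_y = 299.0 MPa, ρ = 7820 kg/m³
  candidate W: σ_y = 308.0 MPa, ρ = 1858 kg/m³
  candidate R: σ_y = 1820 MPa, ρ = 8040 kg/m³
  candidate W: M = 9.44×10⁻³
  candidate R: M = 5.31×10⁻³
  candidate F: M = 4.61×10⁻³
  candidate X: M = 2.79×10⁻³
  candidate Z: M = 2.21×10⁻³
Highest index: candidate W.

candidate W, M = 9.44×10⁻³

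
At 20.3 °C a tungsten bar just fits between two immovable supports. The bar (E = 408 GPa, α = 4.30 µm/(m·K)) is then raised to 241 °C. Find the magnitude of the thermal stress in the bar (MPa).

ΔT = 220.7 K. Constrained thermal stress σ = E·α·ΔT = 408.0×10³ MPa × 4.30×10⁻⁶ × 220.7 = 387 MPa (compressive).

387 MPa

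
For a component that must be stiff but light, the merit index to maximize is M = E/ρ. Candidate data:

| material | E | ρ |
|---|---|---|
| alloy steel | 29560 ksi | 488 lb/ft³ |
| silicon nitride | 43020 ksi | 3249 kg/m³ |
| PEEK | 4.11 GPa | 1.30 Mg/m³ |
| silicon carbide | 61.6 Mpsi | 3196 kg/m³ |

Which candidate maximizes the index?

silicon carbide

Convert each candidate to consistent units, then evaluate M:
  alloy steel: E = 203.8 GPa, ρ = 7817 kg/m³
  silicon nitride: E = 296.6 GPa, ρ = 3249 kg/m³
  PEEK: E = 4.110 GPa, ρ = 1300 kg/m³
  silicon carbide: E = 424.7 GPa, ρ = 3196 kg/m³
  silicon carbide: M = 133 MN·m/kg
  silicon nitride: M = 91.3 MN·m/kg
  alloy steel: M = 26.1 MN·m/kg
  PEEK: M = 3.16 MN·m/kg
Highest index: silicon carbide.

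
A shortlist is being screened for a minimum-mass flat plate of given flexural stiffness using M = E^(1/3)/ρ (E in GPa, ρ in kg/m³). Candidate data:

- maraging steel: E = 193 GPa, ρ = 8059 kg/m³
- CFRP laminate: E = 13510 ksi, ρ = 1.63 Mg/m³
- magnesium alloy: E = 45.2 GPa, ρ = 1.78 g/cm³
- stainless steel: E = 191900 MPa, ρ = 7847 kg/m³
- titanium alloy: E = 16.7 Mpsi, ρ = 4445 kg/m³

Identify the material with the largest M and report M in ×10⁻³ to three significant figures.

Putting every candidate on a common basis:
  maraging steel: E = 193.0 GPa, ρ = 8059 kg/m³
  CFRP laminate: E = 93.15 GPa, ρ = 1630 kg/m³
  magnesium alloy: E = 45.20 GPa, ρ = 1780 kg/m³
  stainless steel: E = 191.9 GPa, ρ = 7847 kg/m³
  titanium alloy: E = 115.1 GPa, ρ = 4445 kg/m³
  CFRP laminate: M = 2.78×10⁻³
  magnesium alloy: M = 2.00×10⁻³
  titanium alloy: M = 1.09×10⁻³
  stainless steel: M = 0.735×10⁻³
  maraging steel: M = 0.717×10⁻³
The maximum is for CFRP laminate.

CFRP laminate, M = 2.78×10⁻³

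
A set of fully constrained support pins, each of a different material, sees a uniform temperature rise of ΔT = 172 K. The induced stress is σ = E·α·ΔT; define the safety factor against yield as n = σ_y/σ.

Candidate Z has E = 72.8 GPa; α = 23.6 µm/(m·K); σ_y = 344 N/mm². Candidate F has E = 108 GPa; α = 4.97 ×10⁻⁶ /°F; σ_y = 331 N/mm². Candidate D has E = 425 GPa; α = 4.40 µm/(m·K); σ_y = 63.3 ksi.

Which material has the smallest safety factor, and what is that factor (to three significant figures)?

With everything in SI (GPa, ×10⁻⁶/K, MPa):
  candidate Z: E = 72.80, α = 23.6, σ_y = 344.0 → σ = 296 MPa, n = 1.16
  candidate F: E = 108.0, α = 8.95, σ_y = 331.0 → σ = 166 MPa, n = 1.99
  candidate D: E = 425.0, α = 4.40, σ_y = 436.4 → σ = 322 MPa, n = 1.36
The minimum is candidate Z at n = 1.16.

candidate Z, n = 1.16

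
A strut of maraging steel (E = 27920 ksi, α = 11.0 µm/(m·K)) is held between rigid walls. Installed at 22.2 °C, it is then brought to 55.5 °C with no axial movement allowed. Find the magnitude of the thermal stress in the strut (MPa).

E = 27920 ksi = 192.5 GPa.
ΔT = 33.30 K. Constrained thermal stress σ = E·α·ΔT = 192.5×10³ MPa × 11.0×10⁻⁶ × 33.30 = 70.5 MPa (compressive).

70.5 MPa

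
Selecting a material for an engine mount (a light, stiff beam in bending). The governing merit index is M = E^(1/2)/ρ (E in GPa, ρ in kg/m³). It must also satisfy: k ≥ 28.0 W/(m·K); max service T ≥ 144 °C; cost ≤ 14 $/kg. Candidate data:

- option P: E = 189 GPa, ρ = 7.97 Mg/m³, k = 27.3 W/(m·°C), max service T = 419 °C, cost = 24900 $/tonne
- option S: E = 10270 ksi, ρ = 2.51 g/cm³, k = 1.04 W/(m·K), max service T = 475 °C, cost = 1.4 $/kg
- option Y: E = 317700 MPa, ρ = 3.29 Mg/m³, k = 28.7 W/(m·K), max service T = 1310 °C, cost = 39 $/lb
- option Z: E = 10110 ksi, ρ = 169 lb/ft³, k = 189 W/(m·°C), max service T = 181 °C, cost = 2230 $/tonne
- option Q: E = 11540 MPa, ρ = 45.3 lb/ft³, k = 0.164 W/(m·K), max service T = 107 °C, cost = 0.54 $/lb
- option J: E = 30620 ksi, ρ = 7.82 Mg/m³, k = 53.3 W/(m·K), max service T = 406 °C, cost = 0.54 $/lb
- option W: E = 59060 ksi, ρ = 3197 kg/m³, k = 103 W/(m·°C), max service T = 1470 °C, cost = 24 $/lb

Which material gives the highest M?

option Z

Screen on constraints: k ≥ 28.0 W/(m·K); max service T ≥ 144 °C; cost ≤ 14 $/kg. Survivors: option Z, option J.
Convert each candidate to consistent units, then evaluate M:
  option Z: E = 69.71 GPa, ρ = 2707 kg/m³
  option J: E = 211.1 GPa, ρ = 7820 kg/m³
  option Z: M = 3.08×10⁻³
  option J: M = 1.86×10⁻³
Highest index: option Z.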